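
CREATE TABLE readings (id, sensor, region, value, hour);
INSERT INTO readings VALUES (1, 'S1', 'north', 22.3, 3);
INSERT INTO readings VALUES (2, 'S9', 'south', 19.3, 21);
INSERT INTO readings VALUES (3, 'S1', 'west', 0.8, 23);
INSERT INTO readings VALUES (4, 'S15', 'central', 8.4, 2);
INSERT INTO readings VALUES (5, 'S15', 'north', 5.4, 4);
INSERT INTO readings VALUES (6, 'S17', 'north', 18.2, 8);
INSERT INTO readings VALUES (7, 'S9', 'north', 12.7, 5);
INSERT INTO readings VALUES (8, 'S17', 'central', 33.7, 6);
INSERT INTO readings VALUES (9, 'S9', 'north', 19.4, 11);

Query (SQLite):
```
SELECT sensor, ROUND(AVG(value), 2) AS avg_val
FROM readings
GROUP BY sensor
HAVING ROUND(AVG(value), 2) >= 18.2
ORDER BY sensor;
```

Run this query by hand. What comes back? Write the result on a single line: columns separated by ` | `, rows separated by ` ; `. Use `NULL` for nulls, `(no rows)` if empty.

S17 | 25.95

Partition readings by sensor; compute ROUND(AVG(value), 2) within each group.
HAVING: keep groups where ROUND(AVG(value), 2) >= 18.2.
  S1: ids {1, 3} → ROUND(AVG(value), 2)=11.55
  S15: ids {4, 5} → ROUND(AVG(value), 2)=6.9
  S17: ids {6, 8} → ROUND(AVG(value), 2)=25.95
  S9: ids {2, 7, 9} → ROUND(AVG(value), 2)=17.13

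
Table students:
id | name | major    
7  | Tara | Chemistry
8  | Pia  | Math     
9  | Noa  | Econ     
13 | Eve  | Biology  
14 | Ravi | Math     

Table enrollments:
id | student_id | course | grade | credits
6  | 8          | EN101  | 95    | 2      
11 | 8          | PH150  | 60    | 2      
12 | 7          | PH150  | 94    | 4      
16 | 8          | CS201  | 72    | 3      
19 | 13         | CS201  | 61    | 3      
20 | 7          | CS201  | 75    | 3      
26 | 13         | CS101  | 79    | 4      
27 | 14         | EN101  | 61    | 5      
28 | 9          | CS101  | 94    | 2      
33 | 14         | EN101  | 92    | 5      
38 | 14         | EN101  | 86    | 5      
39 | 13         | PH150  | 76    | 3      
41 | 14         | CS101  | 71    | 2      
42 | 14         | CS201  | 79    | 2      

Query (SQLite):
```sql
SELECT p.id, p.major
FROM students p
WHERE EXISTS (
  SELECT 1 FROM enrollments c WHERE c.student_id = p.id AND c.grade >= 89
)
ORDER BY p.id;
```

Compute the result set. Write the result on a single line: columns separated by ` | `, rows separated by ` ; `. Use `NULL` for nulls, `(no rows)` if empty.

For each students row, check whether any enrollments with matching student_id has grade >= 89.
Keep rows where that is true.

7 | Chemistry ; 8 | Math ; 9 | Econ ; 14 | Math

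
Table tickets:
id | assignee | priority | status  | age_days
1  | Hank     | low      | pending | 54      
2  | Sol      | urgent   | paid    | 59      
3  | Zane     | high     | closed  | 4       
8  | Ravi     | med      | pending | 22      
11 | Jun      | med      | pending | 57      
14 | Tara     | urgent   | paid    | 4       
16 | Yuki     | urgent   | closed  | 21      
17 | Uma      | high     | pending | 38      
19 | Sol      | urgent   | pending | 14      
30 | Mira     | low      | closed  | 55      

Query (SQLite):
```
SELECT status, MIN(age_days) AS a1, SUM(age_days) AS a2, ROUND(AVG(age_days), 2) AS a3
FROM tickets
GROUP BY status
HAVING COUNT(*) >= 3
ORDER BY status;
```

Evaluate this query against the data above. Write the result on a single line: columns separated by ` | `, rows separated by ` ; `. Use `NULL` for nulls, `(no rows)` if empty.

closed | 4 | 80 | 26.67 ; pending | 14 | 185 | 37

Group tickets by status.
Per group compute: MIN(age_days), SUM(age_days), ROUND(AVG(age_days), 2).
HAVING: drop groups with fewer than 3 rows.
  closed: ids {3, 16, 30} → MIN(age_days)=4, SUM(age_days)=80, ROUND(AVG(age_days), 2)=26.67
  paid: ids {2, 14} → MIN(age_days)=4, SUM(age_days)=63, ROUND(AVG(age_days), 2)=31.5
  pending: ids {1, 8, 11, 17, 19} → MIN(age_days)=14, SUM(age_days)=185, ROUND(AVG(age_days), 2)=37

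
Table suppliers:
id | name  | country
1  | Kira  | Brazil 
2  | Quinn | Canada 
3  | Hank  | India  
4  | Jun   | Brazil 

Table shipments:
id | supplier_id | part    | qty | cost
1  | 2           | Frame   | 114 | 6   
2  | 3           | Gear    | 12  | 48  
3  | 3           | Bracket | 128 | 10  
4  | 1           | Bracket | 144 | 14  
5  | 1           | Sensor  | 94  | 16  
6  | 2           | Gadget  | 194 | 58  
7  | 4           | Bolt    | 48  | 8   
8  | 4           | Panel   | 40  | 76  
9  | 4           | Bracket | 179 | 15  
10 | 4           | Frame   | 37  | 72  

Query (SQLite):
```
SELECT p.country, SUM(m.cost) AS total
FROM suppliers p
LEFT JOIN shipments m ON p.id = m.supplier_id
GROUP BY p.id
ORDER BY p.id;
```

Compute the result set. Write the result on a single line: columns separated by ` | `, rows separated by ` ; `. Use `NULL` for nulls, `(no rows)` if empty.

Brazil | 30 ; Canada | 64 ; India | 58 ; Brazil | 171

LEFT JOIN keeps every suppliers row; unmatched ones get NULL for shipments columns.
Group by suppliers.id and compute SUM(m.cost). SUM over an all-NULL group is NULL.
  1: ids {4, 5} → SUM(m.cost)=30
  2: ids {1, 6} → SUM(m.cost)=64
  3: ids {2, 3} → SUM(m.cost)=58
  4: ids {7, 8, 9, 10} → SUM(m.cost)=171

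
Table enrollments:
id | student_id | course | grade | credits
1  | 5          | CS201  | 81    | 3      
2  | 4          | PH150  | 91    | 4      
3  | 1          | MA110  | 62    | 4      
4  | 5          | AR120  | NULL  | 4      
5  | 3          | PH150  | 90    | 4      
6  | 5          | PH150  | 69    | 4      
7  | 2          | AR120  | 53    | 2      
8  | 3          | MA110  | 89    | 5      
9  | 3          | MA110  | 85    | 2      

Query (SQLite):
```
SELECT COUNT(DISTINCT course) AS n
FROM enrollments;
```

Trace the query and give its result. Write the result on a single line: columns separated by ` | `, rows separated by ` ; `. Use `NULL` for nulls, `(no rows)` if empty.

4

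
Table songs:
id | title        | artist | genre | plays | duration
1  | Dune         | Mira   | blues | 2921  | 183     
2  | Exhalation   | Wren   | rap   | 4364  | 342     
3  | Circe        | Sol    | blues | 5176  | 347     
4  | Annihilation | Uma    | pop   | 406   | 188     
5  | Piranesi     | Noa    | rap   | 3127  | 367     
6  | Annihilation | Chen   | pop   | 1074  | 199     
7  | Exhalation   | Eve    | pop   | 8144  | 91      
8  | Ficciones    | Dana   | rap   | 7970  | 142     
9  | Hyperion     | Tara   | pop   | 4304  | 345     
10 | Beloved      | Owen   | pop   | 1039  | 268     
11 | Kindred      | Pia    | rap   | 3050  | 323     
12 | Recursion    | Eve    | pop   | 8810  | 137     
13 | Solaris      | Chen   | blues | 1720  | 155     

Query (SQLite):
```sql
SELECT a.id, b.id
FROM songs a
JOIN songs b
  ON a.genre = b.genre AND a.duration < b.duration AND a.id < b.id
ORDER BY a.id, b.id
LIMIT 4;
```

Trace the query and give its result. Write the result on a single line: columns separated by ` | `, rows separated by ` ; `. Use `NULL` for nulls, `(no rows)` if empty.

1 | 3 ; 2 | 5 ; 4 | 6 ; 4 | 9

Pairs (a,b) with same genre, a.duration < b.duration, a.id < b.id.
genre groups: blues:{1,3,13} pop:{4,6,7,9,10,12} rap:{2,5,8,11}
Ordered by (a.id, b.id); first 4.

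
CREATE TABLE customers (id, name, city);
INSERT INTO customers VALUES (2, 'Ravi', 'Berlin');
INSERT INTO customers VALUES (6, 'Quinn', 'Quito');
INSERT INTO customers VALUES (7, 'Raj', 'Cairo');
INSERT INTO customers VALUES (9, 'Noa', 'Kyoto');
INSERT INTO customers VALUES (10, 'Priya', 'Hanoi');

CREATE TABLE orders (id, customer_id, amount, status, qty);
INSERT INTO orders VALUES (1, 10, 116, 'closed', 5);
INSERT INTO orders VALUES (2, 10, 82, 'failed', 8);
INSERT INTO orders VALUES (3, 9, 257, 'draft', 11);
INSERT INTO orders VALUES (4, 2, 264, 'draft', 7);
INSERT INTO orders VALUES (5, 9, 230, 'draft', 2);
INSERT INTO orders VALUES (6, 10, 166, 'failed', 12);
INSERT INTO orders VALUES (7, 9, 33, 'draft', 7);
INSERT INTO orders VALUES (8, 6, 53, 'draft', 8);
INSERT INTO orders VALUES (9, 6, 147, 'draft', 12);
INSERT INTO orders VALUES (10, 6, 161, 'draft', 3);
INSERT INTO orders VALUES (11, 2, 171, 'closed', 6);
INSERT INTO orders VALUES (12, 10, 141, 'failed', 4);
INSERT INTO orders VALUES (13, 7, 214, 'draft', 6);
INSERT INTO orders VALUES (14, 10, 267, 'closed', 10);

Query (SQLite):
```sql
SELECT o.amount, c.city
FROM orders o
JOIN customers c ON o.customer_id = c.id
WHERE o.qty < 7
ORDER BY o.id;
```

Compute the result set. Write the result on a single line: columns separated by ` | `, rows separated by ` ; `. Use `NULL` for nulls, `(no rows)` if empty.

116 | Hanoi ; 230 | Kyoto ; 161 | Quito ; 171 | Berlin ; 141 | Hanoi ; 214 | Cairo

Each orders row matches the customers row where customer_id = customers.id.
Then keep rows with o.qty < 7.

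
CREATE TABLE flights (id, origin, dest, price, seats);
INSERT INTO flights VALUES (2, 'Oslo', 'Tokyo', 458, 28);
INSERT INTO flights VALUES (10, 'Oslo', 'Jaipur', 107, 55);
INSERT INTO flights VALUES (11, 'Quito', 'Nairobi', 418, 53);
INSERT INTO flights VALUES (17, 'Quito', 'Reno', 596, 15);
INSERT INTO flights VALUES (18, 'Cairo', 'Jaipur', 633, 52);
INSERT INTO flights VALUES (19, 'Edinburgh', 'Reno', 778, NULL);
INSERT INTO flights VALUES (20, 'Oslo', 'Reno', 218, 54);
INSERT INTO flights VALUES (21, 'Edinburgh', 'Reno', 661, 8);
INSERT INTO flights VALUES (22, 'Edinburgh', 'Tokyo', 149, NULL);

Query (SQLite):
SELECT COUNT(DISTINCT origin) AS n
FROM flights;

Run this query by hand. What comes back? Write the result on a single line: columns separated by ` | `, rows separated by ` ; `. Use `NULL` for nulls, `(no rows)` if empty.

4

Count distinct non-NULL origin values.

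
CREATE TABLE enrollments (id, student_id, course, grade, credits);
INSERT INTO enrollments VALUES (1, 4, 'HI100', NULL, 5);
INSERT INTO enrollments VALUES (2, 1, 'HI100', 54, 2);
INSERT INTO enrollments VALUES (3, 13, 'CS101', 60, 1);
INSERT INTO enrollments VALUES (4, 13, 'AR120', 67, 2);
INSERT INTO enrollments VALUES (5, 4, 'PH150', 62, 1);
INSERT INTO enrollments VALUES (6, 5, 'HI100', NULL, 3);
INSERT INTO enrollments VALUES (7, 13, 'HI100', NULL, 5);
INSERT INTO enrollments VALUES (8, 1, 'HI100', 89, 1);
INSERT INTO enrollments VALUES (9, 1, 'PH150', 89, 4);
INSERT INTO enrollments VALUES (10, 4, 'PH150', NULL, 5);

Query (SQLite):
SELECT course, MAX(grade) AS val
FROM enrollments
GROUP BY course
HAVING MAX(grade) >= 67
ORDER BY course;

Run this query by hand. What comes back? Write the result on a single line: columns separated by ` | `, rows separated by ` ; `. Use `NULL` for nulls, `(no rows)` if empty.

AR120 | 67 ; HI100 | 89 ; PH150 | 89

Partition enrollments by course; compute MAX(grade) within each group.
HAVING: keep groups where MAX(grade) >= 67.
  AR120: ids {4} → MAX(grade)=67
  CS101: ids {3} → MAX(grade)=60
  HI100: ids {1, 2, 6, 7, 8} → MAX(grade)=89
  PH150: ids {5, 9, 10} → MAX(grade)=89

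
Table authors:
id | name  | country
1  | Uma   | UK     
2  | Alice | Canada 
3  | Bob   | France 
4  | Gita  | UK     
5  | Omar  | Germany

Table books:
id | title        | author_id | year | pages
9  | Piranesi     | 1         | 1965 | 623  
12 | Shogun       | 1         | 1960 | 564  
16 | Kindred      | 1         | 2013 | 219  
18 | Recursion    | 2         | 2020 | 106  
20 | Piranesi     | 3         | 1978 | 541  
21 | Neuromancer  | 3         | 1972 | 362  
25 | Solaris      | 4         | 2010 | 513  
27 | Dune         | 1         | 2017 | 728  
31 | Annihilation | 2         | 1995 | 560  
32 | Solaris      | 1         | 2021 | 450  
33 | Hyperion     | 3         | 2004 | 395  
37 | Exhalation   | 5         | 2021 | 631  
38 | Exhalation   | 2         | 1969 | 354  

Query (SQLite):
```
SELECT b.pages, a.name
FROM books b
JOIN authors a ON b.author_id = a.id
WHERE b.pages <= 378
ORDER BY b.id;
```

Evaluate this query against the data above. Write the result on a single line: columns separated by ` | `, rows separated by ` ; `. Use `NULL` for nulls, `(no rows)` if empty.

Each books row matches the authors row where author_id = authors.id.
Then keep rows with b.pages <= 378.

219 | Uma ; 106 | Alice ; 362 | Bob ; 354 | Alice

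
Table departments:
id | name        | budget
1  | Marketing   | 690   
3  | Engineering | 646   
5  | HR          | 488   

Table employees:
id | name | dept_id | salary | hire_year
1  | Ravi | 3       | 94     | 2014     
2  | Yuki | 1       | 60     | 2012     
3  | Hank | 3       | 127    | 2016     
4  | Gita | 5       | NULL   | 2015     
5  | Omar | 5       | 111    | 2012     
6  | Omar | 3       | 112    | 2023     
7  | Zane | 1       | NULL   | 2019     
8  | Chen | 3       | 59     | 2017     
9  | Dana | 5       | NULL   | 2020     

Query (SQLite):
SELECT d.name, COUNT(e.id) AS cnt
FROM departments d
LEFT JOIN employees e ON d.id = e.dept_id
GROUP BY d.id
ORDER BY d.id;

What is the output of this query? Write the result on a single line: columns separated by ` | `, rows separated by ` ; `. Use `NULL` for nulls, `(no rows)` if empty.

Marketing | 2 ; Engineering | 4 ; HR | 3

LEFT JOIN keeps every departments row; unmatched ones get NULL for employees columns.
Group by departments.id and compute COUNT(e.id). COUNT(col) of an all-NULL group is 0.
  1: ids {2, 7} → COUNT(e.id)=2
  3: ids {1, 3, 6, 8} → COUNT(e.id)=4
  5: ids {4, 5, 9} → COUNT(e.id)=3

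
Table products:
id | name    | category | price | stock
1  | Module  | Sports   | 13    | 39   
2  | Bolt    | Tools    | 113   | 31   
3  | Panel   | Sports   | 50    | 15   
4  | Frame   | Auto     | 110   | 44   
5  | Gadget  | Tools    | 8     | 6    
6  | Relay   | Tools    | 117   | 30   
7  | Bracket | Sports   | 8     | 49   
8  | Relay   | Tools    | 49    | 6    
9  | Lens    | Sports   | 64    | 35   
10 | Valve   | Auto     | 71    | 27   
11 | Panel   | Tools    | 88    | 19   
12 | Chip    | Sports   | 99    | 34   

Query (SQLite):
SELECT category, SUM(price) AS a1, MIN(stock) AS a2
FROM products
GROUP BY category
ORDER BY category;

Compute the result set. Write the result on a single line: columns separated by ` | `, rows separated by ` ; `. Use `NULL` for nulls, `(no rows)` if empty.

Group products by category.
Per group compute: SUM(price), MIN(stock).
  Auto: ids {4, 10} → SUM(price)=181, MIN(stock)=27
  Sports: ids {1, 3, 7, 9, 12} → SUM(price)=234, MIN(stock)=15
  Tools: ids {2, 5, 6, 8, 11} → SUM(price)=375, MIN(stock)=6

Auto | 181 | 27 ; Sports | 234 | 15 ; Tools | 375 | 6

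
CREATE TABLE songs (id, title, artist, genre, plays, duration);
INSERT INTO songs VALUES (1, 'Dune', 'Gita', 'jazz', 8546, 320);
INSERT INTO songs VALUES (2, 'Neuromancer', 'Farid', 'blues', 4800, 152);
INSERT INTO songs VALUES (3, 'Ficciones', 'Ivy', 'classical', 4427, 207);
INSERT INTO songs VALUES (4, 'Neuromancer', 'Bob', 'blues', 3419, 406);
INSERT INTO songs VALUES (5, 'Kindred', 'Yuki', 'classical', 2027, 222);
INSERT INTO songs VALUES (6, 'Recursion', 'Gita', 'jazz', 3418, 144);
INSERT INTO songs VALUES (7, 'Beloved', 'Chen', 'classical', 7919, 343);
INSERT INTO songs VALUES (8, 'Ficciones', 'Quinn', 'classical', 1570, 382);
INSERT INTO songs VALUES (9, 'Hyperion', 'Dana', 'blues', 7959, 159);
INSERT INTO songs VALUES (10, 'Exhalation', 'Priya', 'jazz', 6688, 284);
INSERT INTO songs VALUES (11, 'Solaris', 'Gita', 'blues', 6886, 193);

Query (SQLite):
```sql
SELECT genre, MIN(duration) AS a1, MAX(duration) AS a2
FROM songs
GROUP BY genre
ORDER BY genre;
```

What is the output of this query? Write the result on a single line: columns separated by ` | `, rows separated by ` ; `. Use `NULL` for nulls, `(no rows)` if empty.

blues | 152 | 406 ; classical | 207 | 382 ; jazz | 144 | 320

Group songs by genre.
Per group compute: MIN(duration), MAX(duration).
  blues: ids {2, 4, 9, 11} → MIN(duration)=152, MAX(duration)=406
  classical: ids {3, 5, 7, 8} → MIN(duration)=207, MAX(duration)=382
  jazz: ids {1, 6, 10} → MIN(duration)=144, MAX(duration)=320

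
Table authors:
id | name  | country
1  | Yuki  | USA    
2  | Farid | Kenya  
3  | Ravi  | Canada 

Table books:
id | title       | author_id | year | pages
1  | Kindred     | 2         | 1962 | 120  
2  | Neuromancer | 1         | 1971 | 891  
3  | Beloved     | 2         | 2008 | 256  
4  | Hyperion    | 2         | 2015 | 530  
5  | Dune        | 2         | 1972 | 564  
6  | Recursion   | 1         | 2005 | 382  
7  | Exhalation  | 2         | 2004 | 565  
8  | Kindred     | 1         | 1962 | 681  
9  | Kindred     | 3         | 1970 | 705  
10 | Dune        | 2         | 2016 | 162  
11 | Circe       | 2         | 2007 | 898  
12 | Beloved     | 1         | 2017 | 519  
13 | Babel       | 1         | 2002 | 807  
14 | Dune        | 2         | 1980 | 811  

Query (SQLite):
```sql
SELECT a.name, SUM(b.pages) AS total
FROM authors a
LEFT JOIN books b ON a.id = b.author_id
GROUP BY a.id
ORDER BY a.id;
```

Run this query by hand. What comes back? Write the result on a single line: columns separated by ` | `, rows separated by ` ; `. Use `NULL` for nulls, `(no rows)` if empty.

LEFT JOIN keeps every authors row; unmatched ones get NULL for books columns.
Group by authors.id and compute SUM(b.pages). SUM over an all-NULL group is NULL.
  1: ids {2, 6, 8, 12, 13} → SUM(b.pages)=3280
  2: ids {1, 3, 4, 5, 7, 10, 11, 14} → SUM(b.pages)=3906
  3: ids {9} → SUM(b.pages)=705

Yuki | 3280 ; Farid | 3906 ; Ravi | 705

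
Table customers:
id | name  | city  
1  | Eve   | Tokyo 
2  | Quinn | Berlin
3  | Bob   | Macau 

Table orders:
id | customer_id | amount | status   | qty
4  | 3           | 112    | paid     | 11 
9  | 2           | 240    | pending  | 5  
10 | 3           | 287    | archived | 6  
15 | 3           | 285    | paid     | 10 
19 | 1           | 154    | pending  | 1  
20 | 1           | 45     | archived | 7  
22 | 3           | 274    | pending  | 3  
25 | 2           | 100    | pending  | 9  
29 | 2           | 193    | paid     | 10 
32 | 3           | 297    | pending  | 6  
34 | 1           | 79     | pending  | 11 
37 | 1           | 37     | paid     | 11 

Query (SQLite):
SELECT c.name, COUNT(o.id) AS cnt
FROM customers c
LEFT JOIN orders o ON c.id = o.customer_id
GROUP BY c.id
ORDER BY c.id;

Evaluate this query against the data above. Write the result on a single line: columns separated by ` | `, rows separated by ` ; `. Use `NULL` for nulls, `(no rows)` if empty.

Eve | 4 ; Quinn | 3 ; Bob | 5

LEFT JOIN keeps every customers row; unmatched ones get NULL for orders columns.
Group by customers.id and compute COUNT(o.id). COUNT(col) of an all-NULL group is 0.
  1: ids {19, 20, 34, 37} → COUNT(o.id)=4
  2: ids {9, 25, 29} → COUNT(o.id)=3
  3: ids {4, 10, 15, 22, 32} → COUNT(o.id)=5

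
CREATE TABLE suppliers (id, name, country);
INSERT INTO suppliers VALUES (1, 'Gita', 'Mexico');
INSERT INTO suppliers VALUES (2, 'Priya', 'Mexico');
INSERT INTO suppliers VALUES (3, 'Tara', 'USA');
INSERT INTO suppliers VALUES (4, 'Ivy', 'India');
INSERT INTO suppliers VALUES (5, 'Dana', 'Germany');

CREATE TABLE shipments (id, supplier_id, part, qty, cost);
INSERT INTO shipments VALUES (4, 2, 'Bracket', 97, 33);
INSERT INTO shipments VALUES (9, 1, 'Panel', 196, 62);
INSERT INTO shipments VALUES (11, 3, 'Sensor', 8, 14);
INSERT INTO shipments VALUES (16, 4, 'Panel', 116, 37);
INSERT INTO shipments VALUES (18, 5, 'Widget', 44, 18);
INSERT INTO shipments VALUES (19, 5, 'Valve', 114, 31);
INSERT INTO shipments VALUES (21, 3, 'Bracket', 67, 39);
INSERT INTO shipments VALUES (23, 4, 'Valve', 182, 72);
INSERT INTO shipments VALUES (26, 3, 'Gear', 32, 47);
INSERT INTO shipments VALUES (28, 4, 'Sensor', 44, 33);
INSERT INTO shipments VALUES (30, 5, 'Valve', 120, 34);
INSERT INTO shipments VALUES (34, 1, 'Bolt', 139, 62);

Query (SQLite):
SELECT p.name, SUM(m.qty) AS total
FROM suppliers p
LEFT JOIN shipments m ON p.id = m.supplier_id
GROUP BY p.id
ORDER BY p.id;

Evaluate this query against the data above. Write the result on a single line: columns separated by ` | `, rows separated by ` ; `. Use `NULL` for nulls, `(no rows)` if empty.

LEFT JOIN keeps every suppliers row; unmatched ones get NULL for shipments columns.
Group by suppliers.id and compute SUM(m.qty). SUM over an all-NULL group is NULL.
  1: ids {9, 34} → SUM(m.qty)=335
  2: ids {4} → SUM(m.qty)=97
  3: ids {11, 21, 26} → SUM(m.qty)=107
  4: ids {16, 23, 28} → SUM(m.qty)=342
  5: ids {18, 19, 30} → SUM(m.qty)=278

Gita | 335 ; Priya | 97 ; Tara | 107 ; Ivy | 342 ; Dana | 278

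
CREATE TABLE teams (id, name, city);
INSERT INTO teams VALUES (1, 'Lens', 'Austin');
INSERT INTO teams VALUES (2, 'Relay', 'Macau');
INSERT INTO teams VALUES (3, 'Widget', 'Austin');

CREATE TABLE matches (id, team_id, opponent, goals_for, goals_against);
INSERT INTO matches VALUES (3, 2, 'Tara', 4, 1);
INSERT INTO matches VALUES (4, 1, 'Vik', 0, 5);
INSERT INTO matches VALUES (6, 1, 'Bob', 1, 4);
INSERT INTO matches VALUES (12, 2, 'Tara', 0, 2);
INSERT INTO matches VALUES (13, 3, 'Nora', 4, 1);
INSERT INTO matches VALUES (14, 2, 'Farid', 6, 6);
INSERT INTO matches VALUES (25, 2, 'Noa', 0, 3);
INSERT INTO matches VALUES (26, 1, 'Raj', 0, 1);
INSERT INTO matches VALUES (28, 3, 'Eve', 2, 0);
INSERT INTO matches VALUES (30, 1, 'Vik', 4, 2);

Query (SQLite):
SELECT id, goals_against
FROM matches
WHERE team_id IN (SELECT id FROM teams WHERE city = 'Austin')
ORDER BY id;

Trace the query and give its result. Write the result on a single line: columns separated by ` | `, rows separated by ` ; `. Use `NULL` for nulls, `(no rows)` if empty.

4 | 5 ; 6 | 4 ; 13 | 1 ; 26 | 1 ; 28 | 0 ; 30 | 2

Inner query: teams.id where city = 'Austin'.
Outer: keep matches rows whose team_id is in that set.
Inner query → {1, 3}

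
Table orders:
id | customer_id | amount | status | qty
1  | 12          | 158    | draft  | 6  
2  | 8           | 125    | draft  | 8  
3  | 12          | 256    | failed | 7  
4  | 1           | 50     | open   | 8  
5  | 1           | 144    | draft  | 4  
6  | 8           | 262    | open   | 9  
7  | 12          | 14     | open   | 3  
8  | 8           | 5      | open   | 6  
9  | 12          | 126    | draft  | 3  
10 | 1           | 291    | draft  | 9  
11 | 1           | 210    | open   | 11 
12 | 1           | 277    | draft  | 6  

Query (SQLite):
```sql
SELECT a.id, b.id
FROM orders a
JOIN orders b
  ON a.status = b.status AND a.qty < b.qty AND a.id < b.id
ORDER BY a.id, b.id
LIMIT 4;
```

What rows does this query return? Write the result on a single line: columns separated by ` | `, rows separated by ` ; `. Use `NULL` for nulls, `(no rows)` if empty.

1 | 2 ; 1 | 10 ; 2 | 10 ; 4 | 6

Pairs (a,b) with same status, a.qty < b.qty, a.id < b.id.
status groups: draft:{1,2,5,9,10,12} failed:{3} open:{4,6,7,8,11}
Ordered by (a.id, b.id); first 4.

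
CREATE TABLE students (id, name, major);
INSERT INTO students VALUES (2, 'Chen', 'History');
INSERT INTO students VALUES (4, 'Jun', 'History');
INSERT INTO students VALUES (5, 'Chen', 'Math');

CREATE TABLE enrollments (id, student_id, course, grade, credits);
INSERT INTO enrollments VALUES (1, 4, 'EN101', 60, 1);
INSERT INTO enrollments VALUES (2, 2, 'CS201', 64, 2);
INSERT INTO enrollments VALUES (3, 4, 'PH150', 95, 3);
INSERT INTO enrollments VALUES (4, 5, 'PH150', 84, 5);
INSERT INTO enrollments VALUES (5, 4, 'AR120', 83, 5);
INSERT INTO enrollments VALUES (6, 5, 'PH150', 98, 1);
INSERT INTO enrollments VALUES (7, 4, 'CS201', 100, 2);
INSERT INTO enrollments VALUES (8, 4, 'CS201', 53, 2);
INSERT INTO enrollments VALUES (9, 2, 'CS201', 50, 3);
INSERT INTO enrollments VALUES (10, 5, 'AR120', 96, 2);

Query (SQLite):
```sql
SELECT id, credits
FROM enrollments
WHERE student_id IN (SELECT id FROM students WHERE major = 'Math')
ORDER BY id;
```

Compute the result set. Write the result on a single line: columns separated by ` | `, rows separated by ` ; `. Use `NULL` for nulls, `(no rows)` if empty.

4 | 5 ; 6 | 1 ; 10 | 2

Inner query: students.id where major = 'Math'.
Outer: keep enrollments rows whose student_id is in that set.
Inner query → {5}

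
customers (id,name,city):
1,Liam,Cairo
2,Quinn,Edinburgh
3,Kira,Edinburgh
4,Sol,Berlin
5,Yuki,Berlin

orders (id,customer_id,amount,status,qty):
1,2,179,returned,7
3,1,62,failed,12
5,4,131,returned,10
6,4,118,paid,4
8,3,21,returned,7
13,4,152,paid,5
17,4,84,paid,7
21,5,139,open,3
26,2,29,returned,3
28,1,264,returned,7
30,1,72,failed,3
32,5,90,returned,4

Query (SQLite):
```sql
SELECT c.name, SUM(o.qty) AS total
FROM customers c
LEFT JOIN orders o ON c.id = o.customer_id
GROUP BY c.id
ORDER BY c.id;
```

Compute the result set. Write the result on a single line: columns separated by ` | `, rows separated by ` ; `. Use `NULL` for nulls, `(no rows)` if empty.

LEFT JOIN keeps every customers row; unmatched ones get NULL for orders columns.
Group by customers.id and compute SUM(o.qty). SUM over an all-NULL group is NULL.
  1: ids {3, 28, 30} → SUM(o.qty)=22
  2: ids {1, 26} → SUM(o.qty)=10
  3: ids {8} → SUM(o.qty)=7
  4: ids {5, 6, 13, 17} → SUM(o.qty)=26
  5: ids {21, 32} → SUM(o.qty)=7

Liam | 22 ; Quinn | 10 ; Kira | 7 ; Sol | 26 ; Yuki | 7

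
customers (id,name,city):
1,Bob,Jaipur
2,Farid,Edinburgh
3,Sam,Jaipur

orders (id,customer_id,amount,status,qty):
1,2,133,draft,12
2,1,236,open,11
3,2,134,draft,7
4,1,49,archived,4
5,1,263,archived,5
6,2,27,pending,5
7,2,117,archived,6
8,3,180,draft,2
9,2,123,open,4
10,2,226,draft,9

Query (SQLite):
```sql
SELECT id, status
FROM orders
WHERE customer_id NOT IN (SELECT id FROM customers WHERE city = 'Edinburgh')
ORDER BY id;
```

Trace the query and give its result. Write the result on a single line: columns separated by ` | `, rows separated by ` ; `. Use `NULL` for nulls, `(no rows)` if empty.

2 | open ; 4 | archived ; 5 | archived ; 8 | draft

Inner query: customers.id where city = 'Edinburgh'.
Outer: keep orders rows whose customer_id is not in that set.
Inner query → {2}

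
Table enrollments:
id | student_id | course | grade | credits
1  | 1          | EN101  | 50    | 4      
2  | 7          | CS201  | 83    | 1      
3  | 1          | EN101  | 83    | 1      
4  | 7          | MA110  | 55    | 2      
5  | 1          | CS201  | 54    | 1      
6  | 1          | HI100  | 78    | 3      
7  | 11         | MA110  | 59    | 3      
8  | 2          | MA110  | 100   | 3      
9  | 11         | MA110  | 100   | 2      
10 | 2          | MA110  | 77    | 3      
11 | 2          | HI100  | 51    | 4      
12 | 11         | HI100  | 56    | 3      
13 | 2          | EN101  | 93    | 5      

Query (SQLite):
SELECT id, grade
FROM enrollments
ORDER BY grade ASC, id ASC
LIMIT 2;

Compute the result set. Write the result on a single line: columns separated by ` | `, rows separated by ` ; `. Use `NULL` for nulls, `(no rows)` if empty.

1 | 50 ; 11 | 51

Sort by grade asc, tiebreak id asc: (50, id=1), (51, id=11), (54, id=5), (55, id=4), (56, id=12) …. Take first 2.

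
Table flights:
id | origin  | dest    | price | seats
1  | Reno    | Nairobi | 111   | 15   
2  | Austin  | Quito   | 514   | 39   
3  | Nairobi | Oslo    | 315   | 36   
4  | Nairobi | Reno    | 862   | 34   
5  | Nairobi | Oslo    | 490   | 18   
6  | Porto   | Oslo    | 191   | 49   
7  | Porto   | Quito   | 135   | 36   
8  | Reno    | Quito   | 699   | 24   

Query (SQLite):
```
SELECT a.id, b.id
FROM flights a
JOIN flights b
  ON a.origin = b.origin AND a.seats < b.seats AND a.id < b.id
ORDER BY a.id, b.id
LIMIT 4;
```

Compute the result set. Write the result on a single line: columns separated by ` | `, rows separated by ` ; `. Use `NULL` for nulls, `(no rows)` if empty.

Pairs (a,b) with same origin, a.seats < b.seats, a.id < b.id.
origin groups: Austin:{2} Nairobi:{3,4,5} Porto:{6,7} Reno:{1,8}
Ordered by (a.id, b.id); first 4.

1 | 8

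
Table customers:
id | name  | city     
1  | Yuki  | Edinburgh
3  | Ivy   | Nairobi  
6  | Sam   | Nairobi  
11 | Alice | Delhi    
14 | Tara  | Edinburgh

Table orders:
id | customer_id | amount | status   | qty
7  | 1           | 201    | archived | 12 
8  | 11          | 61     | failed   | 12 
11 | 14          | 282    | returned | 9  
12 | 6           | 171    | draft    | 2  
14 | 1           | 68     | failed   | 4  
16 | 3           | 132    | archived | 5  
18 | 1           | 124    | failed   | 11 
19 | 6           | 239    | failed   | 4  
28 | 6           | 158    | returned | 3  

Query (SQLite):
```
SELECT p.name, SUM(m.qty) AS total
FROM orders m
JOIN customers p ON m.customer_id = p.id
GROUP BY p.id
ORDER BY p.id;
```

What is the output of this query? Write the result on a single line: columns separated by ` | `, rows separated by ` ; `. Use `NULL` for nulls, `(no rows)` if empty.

Yuki | 27 ; Ivy | 5 ; Sam | 9 ; Alice | 12 ; Tara | 9

Join each orders row to its customers via customer_id.
Group joined rows by customers.id; compute SUM(m.qty) per group.
  1: ids {7, 14, 18} → SUM(m.qty)=27
  3: ids {16} → SUM(m.qty)=5
  6: ids {12, 19, 28} → SUM(m.qty)=9
  11: ids {8} → SUM(m.qty)=12
  14: ids {11} → SUM(m.qty)=9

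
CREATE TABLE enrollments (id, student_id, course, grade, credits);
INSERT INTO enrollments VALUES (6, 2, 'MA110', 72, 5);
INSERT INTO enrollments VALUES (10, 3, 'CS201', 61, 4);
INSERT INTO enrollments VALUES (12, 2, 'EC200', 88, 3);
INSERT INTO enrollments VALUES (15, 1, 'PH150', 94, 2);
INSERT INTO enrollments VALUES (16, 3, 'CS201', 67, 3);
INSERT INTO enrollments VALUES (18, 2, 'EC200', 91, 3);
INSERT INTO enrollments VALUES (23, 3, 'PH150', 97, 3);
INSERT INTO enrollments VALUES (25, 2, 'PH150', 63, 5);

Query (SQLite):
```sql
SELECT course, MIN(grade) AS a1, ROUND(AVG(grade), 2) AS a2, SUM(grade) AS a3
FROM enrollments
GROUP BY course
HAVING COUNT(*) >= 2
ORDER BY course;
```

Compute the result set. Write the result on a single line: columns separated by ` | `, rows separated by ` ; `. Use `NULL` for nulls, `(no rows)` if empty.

Group enrollments by course.
Per group compute: MIN(grade), ROUND(AVG(grade), 2), SUM(grade).
HAVING: drop groups with fewer than 2 rows.
  CS201: ids {10, 16} → MIN(grade)=61, ROUND(AVG(grade), 2)=64, SUM(grade)=128
  EC200: ids {12, 18} → MIN(grade)=88, ROUND(AVG(grade), 2)=89.5, SUM(grade)=179
  MA110: ids {6} → MIN(grade)=72, ROUND(AVG(grade), 2)=72, SUM(grade)=72
  PH150: ids {15, 23, 25} → MIN(grade)=63, ROUND(AVG(grade), 2)=84.67, SUM(grade)=254

CS201 | 61 | 64 | 128 ; EC200 | 88 | 89.5 | 179 ; PH150 | 63 | 84.67 | 254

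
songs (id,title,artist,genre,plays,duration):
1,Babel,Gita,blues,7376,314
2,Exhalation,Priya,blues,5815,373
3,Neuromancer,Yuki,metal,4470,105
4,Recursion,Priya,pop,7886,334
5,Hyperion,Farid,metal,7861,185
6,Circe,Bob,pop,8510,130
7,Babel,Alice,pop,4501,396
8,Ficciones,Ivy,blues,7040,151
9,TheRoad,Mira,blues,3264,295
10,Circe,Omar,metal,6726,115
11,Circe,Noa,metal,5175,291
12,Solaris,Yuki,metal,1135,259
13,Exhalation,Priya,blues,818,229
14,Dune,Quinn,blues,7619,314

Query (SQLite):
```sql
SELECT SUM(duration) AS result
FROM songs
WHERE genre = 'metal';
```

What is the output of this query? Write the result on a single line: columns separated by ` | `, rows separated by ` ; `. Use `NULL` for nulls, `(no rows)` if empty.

955

Rows where genre='metal' → duration values: [105, 185, 115, 291, 259].
SUM of non-NULL values = 955.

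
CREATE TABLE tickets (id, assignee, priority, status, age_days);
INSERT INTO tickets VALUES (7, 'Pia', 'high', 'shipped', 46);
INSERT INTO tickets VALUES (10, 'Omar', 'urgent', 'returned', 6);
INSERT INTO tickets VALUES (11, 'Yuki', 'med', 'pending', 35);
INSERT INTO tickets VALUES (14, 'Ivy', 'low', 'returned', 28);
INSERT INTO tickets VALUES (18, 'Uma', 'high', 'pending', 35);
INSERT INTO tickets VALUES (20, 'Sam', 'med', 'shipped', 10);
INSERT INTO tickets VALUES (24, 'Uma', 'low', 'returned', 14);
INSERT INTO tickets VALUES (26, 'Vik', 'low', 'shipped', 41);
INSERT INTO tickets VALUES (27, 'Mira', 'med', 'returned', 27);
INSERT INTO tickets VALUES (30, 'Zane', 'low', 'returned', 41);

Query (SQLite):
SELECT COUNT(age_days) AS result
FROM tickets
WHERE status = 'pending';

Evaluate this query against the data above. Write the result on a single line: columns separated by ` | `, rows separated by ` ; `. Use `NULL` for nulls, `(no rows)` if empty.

Rows where status='pending' → age_days values: [35, 35].
COUNT(age_days) counts non-NULL values → 2.

2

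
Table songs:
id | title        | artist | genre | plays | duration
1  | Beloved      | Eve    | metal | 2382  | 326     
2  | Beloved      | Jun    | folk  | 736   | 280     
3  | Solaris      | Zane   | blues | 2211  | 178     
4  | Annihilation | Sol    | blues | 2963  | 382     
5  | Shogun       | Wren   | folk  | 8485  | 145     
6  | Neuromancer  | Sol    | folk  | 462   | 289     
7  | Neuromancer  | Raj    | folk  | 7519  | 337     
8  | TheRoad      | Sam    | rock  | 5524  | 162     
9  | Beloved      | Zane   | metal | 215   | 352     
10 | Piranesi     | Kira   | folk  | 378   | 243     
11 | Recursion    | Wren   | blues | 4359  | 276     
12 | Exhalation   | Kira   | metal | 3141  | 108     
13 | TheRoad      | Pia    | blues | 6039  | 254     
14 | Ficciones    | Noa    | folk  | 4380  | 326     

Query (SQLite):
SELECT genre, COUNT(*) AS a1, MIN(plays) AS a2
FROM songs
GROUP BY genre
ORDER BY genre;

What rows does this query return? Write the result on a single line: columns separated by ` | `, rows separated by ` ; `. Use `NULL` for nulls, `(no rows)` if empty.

Group songs by genre.
Per group compute: COUNT(*), MIN(plays).
  blues: ids {3, 4, 11, 13} → COUNT(*)=4, MIN(plays)=2211
  folk: ids {2, 5, 6, 7, 10, 14} → COUNT(*)=6, MIN(plays)=378
  metal: ids {1, 9, 12} → COUNT(*)=3, MIN(plays)=215
  rock: ids {8} → COUNT(*)=1, MIN(plays)=5524

blues | 4 | 2211 ; folk | 6 | 378 ; metal | 3 | 215 ; rock | 1 | 5524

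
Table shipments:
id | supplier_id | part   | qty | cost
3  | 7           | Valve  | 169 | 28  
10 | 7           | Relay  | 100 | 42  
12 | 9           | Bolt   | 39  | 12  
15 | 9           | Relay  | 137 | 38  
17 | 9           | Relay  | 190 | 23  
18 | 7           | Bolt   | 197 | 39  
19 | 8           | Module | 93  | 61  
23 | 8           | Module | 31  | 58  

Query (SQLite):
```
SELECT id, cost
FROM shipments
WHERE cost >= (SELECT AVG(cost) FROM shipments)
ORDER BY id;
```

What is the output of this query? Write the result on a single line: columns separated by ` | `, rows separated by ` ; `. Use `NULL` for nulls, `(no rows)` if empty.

Scalar subquery: AVG(cost) over all shipments rows = 37.625.
Keep rows where cost >= that value.

10 | 42 ; 15 | 38 ; 18 | 39 ; 19 | 61 ; 23 | 58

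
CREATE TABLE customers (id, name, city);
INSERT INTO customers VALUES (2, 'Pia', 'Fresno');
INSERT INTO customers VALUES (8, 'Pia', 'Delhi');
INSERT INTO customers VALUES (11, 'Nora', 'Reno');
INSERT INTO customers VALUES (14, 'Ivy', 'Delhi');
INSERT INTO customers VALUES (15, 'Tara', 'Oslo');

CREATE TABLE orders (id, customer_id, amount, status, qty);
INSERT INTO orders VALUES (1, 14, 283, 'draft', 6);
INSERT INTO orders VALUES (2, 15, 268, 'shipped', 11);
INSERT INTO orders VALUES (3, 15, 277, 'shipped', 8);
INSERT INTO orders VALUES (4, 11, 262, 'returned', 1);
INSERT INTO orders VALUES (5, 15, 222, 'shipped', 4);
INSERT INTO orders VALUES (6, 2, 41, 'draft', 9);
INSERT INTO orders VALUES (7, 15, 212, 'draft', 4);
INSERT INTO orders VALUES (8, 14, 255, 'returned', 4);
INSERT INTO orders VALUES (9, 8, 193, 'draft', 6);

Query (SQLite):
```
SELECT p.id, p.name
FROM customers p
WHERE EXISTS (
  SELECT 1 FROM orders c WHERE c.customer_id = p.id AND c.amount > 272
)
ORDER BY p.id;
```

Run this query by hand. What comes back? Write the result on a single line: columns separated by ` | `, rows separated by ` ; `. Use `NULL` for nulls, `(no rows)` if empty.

For each customers row, check whether any orders with matching customer_id has amount > 272.
Keep rows where that is true.

14 | Ivy ; 15 | Tara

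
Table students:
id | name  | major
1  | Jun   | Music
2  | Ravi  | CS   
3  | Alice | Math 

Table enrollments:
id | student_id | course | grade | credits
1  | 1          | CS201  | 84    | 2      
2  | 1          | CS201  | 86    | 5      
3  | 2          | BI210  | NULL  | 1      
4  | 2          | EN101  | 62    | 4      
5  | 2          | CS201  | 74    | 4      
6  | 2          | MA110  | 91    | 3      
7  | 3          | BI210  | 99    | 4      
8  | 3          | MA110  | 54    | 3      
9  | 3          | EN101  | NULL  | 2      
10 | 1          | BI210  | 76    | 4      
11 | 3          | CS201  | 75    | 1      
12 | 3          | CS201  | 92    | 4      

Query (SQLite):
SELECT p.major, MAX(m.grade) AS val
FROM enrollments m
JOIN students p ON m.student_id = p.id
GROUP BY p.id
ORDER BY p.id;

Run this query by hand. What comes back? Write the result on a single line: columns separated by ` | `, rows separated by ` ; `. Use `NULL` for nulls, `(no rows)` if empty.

Join each enrollments row to its students via student_id.
Group joined rows by students.id; compute MAX(m.grade) per group.
  1: ids {1, 2, 10} → MAX(m.grade)=86
  2: ids {3, 4, 5, 6} → MAX(m.grade)=91
  3: ids {7, 8, 9, 11, 12} → MAX(m.grade)=99

Music | 86 ; CS | 91 ; Math | 99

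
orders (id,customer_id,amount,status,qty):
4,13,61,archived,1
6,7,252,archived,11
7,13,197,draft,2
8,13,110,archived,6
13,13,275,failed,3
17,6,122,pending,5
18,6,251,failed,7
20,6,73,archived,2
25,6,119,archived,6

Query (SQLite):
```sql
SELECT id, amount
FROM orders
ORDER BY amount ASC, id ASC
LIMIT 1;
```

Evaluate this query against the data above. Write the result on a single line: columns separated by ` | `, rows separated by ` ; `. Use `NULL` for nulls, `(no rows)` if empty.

Sort by amount asc, tiebreak id asc: (61, id=4), (73, id=20), (110, id=8), (119, id=25) …. Take first 1.

4 | 61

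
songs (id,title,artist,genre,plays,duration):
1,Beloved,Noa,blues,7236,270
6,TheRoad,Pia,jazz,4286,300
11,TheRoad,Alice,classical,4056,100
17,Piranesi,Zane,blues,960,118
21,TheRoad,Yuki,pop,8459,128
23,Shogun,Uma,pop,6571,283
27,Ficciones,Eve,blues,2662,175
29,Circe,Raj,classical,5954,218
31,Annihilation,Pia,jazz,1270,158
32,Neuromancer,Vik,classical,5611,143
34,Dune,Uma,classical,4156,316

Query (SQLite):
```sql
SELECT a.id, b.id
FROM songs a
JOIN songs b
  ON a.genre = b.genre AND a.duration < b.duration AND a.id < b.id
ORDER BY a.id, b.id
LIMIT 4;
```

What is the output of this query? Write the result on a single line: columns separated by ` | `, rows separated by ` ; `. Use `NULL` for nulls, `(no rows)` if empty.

Pairs (a,b) with same genre, a.duration < b.duration, a.id < b.id.
genre groups: blues:{1,17,27} classical:{11,29,32,34} jazz:{6,31} pop:{21,23}
Ordered by (a.id, b.id); first 4.

11 | 29 ; 11 | 32 ; 11 | 34 ; 17 | 27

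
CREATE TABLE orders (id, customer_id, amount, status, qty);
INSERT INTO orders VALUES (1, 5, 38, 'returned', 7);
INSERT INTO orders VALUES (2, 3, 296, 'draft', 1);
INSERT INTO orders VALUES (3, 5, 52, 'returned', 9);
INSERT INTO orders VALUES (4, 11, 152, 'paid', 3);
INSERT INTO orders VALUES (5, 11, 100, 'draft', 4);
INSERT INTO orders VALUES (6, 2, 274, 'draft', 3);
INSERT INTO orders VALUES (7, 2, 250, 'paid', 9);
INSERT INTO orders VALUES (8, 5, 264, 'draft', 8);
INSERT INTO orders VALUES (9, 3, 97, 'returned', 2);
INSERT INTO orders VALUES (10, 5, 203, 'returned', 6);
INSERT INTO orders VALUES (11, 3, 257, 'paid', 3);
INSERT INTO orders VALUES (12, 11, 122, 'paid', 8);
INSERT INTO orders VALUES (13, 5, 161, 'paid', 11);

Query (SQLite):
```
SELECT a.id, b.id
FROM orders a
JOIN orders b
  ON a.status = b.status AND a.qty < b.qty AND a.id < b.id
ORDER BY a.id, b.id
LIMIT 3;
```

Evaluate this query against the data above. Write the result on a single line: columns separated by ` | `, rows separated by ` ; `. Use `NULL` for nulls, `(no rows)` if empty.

Pairs (a,b) with same status, a.qty < b.qty, a.id < b.id.
status groups: draft:{2,5,6,8} paid:{4,7,11,12,13} returned:{1,3,9,10}
Ordered by (a.id, b.id); first 3.

1 | 3 ; 2 | 5 ; 2 | 6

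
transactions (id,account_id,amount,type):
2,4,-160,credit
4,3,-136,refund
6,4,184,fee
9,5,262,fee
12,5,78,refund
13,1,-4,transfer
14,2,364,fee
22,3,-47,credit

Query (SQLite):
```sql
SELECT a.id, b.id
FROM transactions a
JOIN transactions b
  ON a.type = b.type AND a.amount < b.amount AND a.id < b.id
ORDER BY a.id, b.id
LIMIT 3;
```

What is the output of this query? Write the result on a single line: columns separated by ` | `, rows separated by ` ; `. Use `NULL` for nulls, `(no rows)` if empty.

Pairs (a,b) with same type, a.amount < b.amount, a.id < b.id.
type groups: credit:{2,22} fee:{6,9,14} refund:{4,12} transfer:{13}
Ordered by (a.id, b.id); first 3.

2 | 22 ; 4 | 12 ; 6 | 9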